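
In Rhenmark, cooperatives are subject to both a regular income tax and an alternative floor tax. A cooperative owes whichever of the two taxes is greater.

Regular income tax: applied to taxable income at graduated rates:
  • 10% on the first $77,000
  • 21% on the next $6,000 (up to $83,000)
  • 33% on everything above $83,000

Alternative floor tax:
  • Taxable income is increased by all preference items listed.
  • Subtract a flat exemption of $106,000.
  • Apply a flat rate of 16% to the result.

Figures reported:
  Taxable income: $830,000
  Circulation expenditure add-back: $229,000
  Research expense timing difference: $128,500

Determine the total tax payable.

Regular income tax:
  $77,000 × 10% = $7,700
  $6,000 × 21% = $1,260
  $747,000 × 33% = $246,510
  → $255,470

Alternative floor tax:
  Adjusted income: $830,000 + $229,000 + $128,500 = $1,187,500
  Less exemption $106,000 → base $1,081,500
  $1,081,500 × 16% = $173,040

$255,470 > $173,040, so the regular income tax governs.

$255,470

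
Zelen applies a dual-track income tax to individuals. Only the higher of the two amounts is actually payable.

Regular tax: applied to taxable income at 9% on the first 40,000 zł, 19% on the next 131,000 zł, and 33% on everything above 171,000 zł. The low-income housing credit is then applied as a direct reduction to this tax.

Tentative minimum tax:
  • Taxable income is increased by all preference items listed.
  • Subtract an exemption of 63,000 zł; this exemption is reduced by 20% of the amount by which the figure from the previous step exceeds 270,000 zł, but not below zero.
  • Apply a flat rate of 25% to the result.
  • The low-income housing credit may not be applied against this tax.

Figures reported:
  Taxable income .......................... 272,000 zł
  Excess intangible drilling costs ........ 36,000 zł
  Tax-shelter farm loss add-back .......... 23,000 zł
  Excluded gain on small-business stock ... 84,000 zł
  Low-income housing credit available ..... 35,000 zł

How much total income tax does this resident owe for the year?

95,250 zł

Regular tax:
  40,000 zł × 9% = 3,600 zł
  131,000 zł × 19% = 24,890 zł
  101,000 zł × 33% = 33,330 zł
  → 61,820 zł
  Less low-income housing credit 35,000 zł → 26,820 zł

Tentative minimum tax:
  Adjusted income: 272,000 zł + 36,000 zł + 23,000 zł + 84,000 zł = 415,000 zł
  Exemption: 63,000 zł − 20% × (415,000 zł − 270,000 zł) = 63,000 zł − 29,000 zł = 34,000 zł
  Base: 415,000 zł − 34,000 zł = 381,000 zł
  381,000 zł × 25% = 95,250 zł

95,250 zł > 26,820 zł, so the tentative minimum tax is the binding amount.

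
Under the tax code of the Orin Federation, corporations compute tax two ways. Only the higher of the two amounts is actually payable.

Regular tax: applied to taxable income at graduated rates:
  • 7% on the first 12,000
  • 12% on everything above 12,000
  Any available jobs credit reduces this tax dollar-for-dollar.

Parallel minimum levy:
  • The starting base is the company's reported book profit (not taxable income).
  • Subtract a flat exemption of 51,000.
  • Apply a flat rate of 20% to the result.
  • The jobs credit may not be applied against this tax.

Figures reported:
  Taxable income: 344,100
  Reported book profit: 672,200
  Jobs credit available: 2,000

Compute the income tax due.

Regular tax:
  12,000 × 7% = 840
  332,100 × 12% = 39,852
  → 40,692
  Less jobs credit 2,000 → 38,692

Parallel minimum levy:
  Base (reported book profit): 672,200
  Less exemption 51,000 → base 621,200
  621,200 × 20% = 124,240

124,240 > 38,692, so the parallel minimum levy is the binding amount.

124,240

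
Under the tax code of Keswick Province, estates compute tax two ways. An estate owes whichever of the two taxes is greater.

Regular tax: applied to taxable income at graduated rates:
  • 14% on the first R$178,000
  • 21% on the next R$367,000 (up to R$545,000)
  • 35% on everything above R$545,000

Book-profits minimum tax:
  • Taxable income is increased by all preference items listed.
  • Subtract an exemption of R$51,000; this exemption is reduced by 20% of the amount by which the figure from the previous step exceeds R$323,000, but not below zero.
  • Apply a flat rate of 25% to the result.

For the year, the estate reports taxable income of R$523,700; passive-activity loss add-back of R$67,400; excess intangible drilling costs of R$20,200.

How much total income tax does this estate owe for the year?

Regular tax:
  R$178,000 × 14% = R$24,920
  R$345,700 × 21% = R$72,597
  → R$97,517

Book-profits minimum tax:
  Adjusted income: R$523,700 + R$67,400 + R$20,200 = R$611,300
  Exemption: 20% × (R$611,300 − R$323,000) = R$57,660 ≥ R$51,000, so the exemption is fully phased out
  Base: R$611,300 − R$0 = R$611,300
  R$611,300 × 25% = R$152,825

R$152,825 > R$97,517, so the book-profits minimum tax is the binding amount.

R$152,825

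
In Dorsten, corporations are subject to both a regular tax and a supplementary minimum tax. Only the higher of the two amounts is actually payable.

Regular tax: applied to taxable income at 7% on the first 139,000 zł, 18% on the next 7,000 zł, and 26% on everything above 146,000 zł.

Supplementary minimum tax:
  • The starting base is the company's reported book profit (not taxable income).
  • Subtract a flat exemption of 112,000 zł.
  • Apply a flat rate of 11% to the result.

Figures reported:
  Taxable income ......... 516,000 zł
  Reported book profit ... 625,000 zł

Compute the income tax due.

Regular tax:
  139,000 zł × 7% = 9,730 zł
  7,000 zł × 18% = 1,260 zł
  370,000 zł × 26% = 96,200 zł
  → 107,190 zł

Supplementary minimum tax:
  Base (reported book profit): 625,000 zł
  Less exemption 112,000 zł → base 513,000 zł
  513,000 zł × 11% = 56,430 zł

107,190 zł > 56,430 zł, so the regular tax governs.

107,190 zł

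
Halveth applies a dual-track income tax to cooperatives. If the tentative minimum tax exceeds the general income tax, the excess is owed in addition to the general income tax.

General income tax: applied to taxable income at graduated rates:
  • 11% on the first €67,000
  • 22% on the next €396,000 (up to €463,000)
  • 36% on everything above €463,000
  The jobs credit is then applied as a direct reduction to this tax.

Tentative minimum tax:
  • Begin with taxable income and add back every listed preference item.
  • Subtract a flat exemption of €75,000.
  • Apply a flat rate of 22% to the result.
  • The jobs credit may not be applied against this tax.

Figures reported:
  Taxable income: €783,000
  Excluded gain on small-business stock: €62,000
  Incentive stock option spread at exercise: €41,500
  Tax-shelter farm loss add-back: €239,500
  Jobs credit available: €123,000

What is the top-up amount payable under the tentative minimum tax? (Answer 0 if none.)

€144,530

Tentative minimum tax:
  Adjusted income: €783,000 + €62,000 + €41,500 + €239,500 = €1,126,000
  Less exemption €75,000 → base €1,051,000
  €1,051,000 × 22% = €231,220

General income tax:
  €67,000 × 11% = €7,370
  €396,000 × 22% = €87,120
  €320,000 × 36% = €115,200
  → €209,690
  Less jobs credit €123,000 → €86,690

Excess of tentative minimum tax over general income tax: €231,220 − €86,690 = €144,530.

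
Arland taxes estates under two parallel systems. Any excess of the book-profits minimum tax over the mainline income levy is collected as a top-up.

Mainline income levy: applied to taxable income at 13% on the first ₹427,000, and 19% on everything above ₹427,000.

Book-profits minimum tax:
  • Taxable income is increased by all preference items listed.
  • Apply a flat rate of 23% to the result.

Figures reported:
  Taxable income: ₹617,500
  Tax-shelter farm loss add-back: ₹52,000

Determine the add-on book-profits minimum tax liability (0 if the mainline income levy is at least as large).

₹62,280

Book-profits minimum tax:
  Adjusted income: ₹617,500 + ₹52,000 = ₹669,500
  ₹669,500 × 23% = ₹153,985

Mainline income levy:
  ₹427,000 × 13% = ₹55,510
  ₹190,500 × 19% = ₹36,195
  → ₹91,705

Excess of book-profits minimum tax over mainline income levy: ₹153,985 − ₹91,705 = ₹62,280.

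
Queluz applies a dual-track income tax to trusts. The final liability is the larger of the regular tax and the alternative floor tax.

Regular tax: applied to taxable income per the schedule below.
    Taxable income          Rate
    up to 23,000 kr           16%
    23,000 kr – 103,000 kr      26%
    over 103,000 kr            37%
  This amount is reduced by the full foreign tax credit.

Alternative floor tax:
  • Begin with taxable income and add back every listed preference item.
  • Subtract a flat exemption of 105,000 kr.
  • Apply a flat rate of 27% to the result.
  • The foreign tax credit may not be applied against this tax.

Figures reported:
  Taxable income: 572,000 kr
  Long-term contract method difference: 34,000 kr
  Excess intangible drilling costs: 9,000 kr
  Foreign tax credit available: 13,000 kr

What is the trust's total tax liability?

185,010 kr

Alternative floor tax:
  Adjusted income: 572,000 kr + 34,000 kr + 9,000 kr = 615,000 kr
  Less exemption 105,000 kr → base 510,000 kr
  510,000 kr × 27% = 137,700 kr

Regular tax:
  23,000 kr × 16% = 3,680 kr
  80,000 kr × 26% = 20,800 kr
  469,000 kr × 37% = 173,530 kr
  → 198,010 kr
  Less foreign tax credit 13,000 kr → 185,010 kr

185,010 kr > 137,700 kr, so the regular tax governs.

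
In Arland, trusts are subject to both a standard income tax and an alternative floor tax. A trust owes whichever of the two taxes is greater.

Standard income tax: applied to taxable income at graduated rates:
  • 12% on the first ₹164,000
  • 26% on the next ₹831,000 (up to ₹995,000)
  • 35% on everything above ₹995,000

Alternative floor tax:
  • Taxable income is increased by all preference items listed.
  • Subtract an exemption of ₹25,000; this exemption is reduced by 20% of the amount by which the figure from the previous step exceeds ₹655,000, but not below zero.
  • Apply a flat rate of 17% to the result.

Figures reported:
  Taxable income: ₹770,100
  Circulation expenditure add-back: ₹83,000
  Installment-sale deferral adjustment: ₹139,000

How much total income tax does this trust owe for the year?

₹177,266

Alternative floor tax:
  Adjusted income: ₹770,100 + ₹83,000 + ₹139,000 = ₹992,100
  Exemption: 20% × (₹992,100 − ₹655,000) = ₹67,420 ≥ ₹25,000, so the exemption is fully phased out
  Base: ₹992,100 − ₹0 = ₹992,100
  ₹992,100 × 17% = ₹168,657

Standard income tax:
  ₹164,000 × 12% = ₹19,680
  ₹606,100 × 26% = ₹157,586
  → ₹177,266

₹177,266 > ₹168,657, so the standard income tax governs.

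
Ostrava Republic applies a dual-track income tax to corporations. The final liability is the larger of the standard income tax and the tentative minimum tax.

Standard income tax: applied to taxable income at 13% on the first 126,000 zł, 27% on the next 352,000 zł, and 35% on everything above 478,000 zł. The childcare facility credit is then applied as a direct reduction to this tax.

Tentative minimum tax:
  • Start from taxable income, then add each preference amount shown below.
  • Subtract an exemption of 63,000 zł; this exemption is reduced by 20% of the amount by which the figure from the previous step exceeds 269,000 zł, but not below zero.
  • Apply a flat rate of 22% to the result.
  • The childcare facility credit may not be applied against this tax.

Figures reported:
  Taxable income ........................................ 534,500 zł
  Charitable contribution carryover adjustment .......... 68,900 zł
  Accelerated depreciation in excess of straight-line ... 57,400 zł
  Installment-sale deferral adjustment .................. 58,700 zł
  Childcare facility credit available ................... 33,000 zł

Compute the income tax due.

Tentative minimum tax:
  Adjusted income: 534,500 zł + 68,900 zł + 57,400 zł + 58,700 zł = 719,500 zł
  Exemption: 20% × (719,500 zł − 269,000 zł) = 90,100 zł ≥ 63,000 zł, so the exemption is fully phased out
  Base: 719,500 zł − 0 zł = 719,500 zł
  719,500 zł × 22% = 158,290 zł

Standard income tax:
  126,000 zł × 13% = 16,380 zł
  352,000 zł × 27% = 95,040 zł
  56,500 zł × 35% = 19,775 zł
  → 131,195 zł
  Less childcare facility credit 33,000 zł → 98,195 zł

158,290 zł > 98,195 zł, so the tentative minimum tax is the binding amount.

158,290 zł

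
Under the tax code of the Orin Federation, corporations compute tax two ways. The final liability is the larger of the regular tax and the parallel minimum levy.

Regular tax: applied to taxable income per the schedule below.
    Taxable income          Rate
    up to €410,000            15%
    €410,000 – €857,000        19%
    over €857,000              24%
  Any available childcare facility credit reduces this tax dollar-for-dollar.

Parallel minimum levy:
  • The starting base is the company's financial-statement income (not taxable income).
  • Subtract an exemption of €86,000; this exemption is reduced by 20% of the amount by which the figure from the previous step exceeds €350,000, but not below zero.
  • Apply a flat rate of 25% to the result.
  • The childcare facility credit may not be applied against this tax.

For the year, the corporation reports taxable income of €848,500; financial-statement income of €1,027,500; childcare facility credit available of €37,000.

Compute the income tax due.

€256,875

Parallel minimum levy:
  Base (financial-statement income): €1,027,500
  Exemption: 20% × (€1,027,500 − €350,000) = €135,500 ≥ €86,000, so the exemption is fully phased out
  Base: €1,027,500 − €0 = €1,027,500
  €1,027,500 × 25% = €256,875

Regular tax:
  €410,000 × 15% = €61,500
  €438,500 × 19% = €83,315
  → €144,815
  Less childcare facility credit €37,000 → €107,815

€256,875 > €107,815, so the parallel minimum levy is the binding amount.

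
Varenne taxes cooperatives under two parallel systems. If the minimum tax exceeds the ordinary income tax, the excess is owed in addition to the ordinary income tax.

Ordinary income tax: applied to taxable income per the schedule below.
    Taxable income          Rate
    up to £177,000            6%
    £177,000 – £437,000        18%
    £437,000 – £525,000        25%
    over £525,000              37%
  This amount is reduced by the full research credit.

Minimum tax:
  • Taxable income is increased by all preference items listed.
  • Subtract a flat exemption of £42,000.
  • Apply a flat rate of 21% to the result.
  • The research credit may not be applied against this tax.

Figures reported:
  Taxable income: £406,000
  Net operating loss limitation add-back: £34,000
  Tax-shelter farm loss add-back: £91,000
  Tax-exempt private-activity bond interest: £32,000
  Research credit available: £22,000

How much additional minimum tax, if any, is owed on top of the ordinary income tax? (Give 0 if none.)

Ordinary income tax:
  £177,000 × 6% = £10,620
  £229,000 × 18% = £41,220
  → £51,840
  Less research credit £22,000 → £29,840

Minimum tax:
  Adjusted income: £406,000 + £34,000 + £91,000 + £32,000 = £563,000
  Less exemption £42,000 → base £521,000
  £521,000 × 21% = £109,410

Excess of minimum tax over ordinary income tax: £109,410 − £29,840 = £79,570.

£79,570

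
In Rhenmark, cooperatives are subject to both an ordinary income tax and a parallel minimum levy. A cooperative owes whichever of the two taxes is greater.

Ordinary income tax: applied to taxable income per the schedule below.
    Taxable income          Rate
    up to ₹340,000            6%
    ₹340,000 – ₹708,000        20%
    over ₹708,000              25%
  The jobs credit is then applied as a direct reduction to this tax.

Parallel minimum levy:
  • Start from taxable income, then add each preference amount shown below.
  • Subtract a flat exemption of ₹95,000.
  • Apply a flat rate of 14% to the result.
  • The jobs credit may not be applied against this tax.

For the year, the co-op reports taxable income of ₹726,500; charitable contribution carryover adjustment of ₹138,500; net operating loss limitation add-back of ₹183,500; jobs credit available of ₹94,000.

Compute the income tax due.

₹133,490

Ordinary income tax:
  ₹340,000 × 6% = ₹20,400
  ₹368,000 × 20% = ₹73,600
  ₹18,500 × 25% = ₹4,625
  → ₹98,625
  Less jobs credit ₹94,000 → ₹4,625

Parallel minimum levy:
  Adjusted income: ₹726,500 + ₹138,500 + ₹183,500 = ₹1,048,500
  Less exemption ₹95,000 → base ₹953,500
  ₹953,500 × 14% = ₹133,490

₹133,490 > ₹4,625, so the parallel minimum levy is the binding amount.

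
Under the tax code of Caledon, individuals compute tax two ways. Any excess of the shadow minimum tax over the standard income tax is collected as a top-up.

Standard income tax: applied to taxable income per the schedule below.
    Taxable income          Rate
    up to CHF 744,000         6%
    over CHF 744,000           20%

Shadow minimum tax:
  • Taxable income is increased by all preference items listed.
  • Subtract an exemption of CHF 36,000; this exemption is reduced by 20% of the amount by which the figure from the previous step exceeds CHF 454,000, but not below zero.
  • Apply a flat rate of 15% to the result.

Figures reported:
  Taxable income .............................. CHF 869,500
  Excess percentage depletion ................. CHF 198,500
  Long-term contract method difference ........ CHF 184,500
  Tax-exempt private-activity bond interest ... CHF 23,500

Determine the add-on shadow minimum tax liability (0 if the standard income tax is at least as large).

Standard income tax:
  CHF 744,000 × 6% = CHF 44,640
  CHF 125,500 × 20% = CHF 25,100
  → CHF 69,740

Shadow minimum tax:
  Adjusted income: CHF 869,500 + CHF 198,500 + CHF 184,500 + CHF 23,500 = CHF 1,276,000
  Exemption: 20% × (CHF 1,276,000 − CHF 454,000) = CHF 164,400 ≥ CHF 36,000, so the exemption is fully phased out
  Base: CHF 1,276,000 − CHF 0 = CHF 1,276,000
  CHF 1,276,000 × 15% = CHF 191,400

Excess of shadow minimum tax over standard income tax: CHF 191,400 − CHF 69,740 = CHF 121,660.

CHF 121,660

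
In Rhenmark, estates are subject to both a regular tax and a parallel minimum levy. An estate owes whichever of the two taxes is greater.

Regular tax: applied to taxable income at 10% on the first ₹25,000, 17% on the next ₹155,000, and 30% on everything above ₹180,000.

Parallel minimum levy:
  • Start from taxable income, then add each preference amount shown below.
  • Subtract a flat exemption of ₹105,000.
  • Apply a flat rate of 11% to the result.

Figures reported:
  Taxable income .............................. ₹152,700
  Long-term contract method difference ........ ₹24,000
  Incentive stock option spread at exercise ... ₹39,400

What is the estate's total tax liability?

₹24,209

Regular tax:
  ₹25,000 × 10% = ₹2,500
  ₹127,700 × 17% = ₹21,709
  → ₹24,209

Parallel minimum levy:
  Adjusted income: ₹152,700 + ₹24,000 + ₹39,400 = ₹216,100
  Less exemption ₹105,000 → base ₹111,100
  ₹111,100 × 11% = ₹12,221

₹24,209 > ₹12,221, so the regular tax governs.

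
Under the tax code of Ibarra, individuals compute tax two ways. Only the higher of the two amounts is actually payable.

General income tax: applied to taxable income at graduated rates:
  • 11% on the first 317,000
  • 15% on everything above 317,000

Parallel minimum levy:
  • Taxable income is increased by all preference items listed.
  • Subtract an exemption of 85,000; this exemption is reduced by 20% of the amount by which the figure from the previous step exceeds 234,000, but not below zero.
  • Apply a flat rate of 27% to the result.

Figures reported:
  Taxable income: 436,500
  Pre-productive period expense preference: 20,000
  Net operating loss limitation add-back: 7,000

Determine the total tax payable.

114,588

General income tax:
  317,000 × 11% = 34,870
  119,500 × 15% = 17,925
  → 52,795

Parallel minimum levy:
  Adjusted income: 436,500 + 20,000 + 7,000 = 463,500
  Exemption: 85,000 − 20% × (463,500 − 234,000) = 85,000 − 45,900 = 39,100
  Base: 463,500 − 39,100 = 424,400
  424,400 × 27% = 114,588

114,588 > 52,795, so the parallel minimum levy is the binding amount.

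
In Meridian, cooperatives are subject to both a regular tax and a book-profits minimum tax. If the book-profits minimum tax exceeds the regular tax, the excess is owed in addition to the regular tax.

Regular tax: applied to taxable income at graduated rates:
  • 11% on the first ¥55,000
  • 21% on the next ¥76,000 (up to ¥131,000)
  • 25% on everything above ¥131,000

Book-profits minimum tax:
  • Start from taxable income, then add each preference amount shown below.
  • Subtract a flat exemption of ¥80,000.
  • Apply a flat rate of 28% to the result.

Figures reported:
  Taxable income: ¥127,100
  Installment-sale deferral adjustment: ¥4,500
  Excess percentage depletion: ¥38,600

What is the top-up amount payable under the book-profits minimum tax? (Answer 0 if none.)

¥4,065

Regular tax:
  ¥55,000 × 11% = ¥6,050
  ¥72,100 × 21% = ¥15,141
  → ¥21,191

Book-profits minimum tax:
  Adjusted income: ¥127,100 + ¥4,500 + ¥38,600 = ¥170,200
  Less exemption ¥80,000 → base ¥90,200
  ¥90,200 × 28% = ¥25,256

Excess of book-profits minimum tax over regular tax: ¥25,256 − ¥21,191 = ¥4,065.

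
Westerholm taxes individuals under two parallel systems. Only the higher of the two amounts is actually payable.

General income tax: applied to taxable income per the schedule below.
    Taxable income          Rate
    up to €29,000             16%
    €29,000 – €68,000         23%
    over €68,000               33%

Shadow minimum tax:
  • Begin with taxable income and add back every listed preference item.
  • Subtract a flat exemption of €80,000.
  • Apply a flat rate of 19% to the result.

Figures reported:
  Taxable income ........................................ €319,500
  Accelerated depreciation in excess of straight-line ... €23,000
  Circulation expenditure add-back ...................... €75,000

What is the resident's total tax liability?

€96,605

General income tax:
  €29,000 × 16% = €4,640
  €39,000 × 23% = €8,970
  €251,500 × 33% = €82,995
  → €96,605

Shadow minimum tax:
  Adjusted income: €319,500 + €23,000 + €75,000 = €417,500
  Less exemption €80,000 → base €337,500
  €337,500 × 19% = €64,125

€96,605 > €64,125, so the general income tax governs.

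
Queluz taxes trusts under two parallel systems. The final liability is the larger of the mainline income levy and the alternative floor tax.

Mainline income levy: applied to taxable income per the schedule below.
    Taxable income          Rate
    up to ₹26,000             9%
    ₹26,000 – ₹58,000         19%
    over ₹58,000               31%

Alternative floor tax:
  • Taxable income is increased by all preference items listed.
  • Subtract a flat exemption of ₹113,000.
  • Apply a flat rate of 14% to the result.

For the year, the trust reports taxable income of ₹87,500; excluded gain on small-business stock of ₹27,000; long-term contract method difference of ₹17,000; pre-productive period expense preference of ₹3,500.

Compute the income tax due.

Mainline income levy:
  ₹26,000 × 9% = ₹2,340
  ₹32,000 × 19% = ₹6,080
  ₹29,500 × 31% = ₹9,145
  → ₹17,565

Alternative floor tax:
  Adjusted income: ₹87,500 + ₹27,000 + ₹17,000 + ₹3,500 = ₹135,000
  Less exemption ₹113,000 → base ₹22,000
  ₹22,000 × 14% = ₹3,080

₹17,565 > ₹3,080, so the mainline income levy governs.

₹17,565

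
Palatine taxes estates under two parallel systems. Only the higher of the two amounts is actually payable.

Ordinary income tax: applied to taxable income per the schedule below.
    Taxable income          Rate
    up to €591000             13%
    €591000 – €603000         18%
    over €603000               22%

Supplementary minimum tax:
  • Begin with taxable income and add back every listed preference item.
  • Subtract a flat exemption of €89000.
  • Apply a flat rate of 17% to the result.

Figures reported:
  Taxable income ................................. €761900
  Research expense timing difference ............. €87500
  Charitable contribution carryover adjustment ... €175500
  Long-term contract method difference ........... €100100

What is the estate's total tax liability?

Ordinary income tax:
  €591000 × 13% = €76830
  €12000 × 18% = €2160
  €158900 × 22% = €34958
  → €113948

Supplementary minimum tax:
  Adjusted income: €761900 + €87500 + €175500 + €100100 = €1125000
  Less exemption €89000 → base €1036000
  €1036000 × 17% = €176120

€176120 > €113948, so the supplementary minimum tax is the binding amount.

€176120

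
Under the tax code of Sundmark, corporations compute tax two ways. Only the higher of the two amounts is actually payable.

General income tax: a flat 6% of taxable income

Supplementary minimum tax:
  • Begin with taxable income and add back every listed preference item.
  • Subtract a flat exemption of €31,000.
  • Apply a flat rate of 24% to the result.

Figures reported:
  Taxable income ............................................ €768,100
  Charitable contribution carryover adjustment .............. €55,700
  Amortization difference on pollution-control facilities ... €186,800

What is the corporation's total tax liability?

€235,104

Supplementary minimum tax:
  Adjusted income: €768,100 + €55,700 + €186,800 = €1,010,600
  Less exemption €31,000 → base €979,600
  €979,600 × 24% = €235,104

General income tax:
  €768,100 × 6% = €46,086

€235,104 > €46,086, so the supplementary minimum tax is the binding amount.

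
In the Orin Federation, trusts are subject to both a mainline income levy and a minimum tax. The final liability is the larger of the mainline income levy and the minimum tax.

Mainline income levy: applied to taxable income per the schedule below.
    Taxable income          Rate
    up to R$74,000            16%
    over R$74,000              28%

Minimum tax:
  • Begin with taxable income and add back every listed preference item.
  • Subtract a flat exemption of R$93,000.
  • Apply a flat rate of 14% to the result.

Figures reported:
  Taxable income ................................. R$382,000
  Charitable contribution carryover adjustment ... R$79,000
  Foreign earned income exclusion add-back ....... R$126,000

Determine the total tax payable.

R$98,080

Minimum tax:
  Adjusted income: R$382,000 + R$79,000 + R$126,000 = R$587,000
  Less exemption R$93,000 → base R$494,000
  R$494,000 × 14% = R$69,160

Mainline income levy:
  R$74,000 × 16% = R$11,840
  R$308,000 × 28% = R$86,240
  → R$98,080

R$98,080 > R$69,160, so the mainline income levy governs.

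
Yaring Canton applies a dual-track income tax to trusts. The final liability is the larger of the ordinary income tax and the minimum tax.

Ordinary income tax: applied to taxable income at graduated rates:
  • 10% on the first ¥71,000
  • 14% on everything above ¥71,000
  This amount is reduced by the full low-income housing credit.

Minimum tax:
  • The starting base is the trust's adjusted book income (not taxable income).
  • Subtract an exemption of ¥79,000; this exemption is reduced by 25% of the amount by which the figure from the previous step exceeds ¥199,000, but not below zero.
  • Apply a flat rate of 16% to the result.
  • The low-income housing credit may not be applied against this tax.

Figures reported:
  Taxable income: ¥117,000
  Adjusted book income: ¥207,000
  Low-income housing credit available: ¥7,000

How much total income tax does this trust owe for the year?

Minimum tax:
  Base (adjusted book income): ¥207,000
  Exemption: ¥79,000 − 25% × (¥207,000 − ¥199,000) = ¥79,000 − ¥2,000 = ¥77,000
  Base: ¥207,000 − ¥77,000 = ¥130,000
  ¥130,000 × 16% = ¥20,800

Ordinary income tax:
  ¥71,000 × 10% = ¥7,100
  ¥46,000 × 14% = ¥6,440
  → ¥13,540
  Less low-income housing credit ¥7,000 → ¥6,540

¥20,800 > ¥6,540, so the minimum tax is the binding amount.

¥20,800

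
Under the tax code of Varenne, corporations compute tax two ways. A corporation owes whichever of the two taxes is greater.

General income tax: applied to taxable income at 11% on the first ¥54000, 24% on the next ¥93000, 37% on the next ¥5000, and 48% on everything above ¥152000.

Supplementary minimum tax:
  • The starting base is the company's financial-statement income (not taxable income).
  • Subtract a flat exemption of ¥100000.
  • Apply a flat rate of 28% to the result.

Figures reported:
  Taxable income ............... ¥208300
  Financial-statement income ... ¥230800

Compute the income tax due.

¥57134

Supplementary minimum tax:
  Base (financial-statement income): ¥230800
  Less exemption ¥100000 → base ¥130800
  ¥130800 × 28% = ¥36624

General income tax:
  ¥54000 × 11% = ¥5940
  ¥93000 × 24% = ¥22320
  ¥5000 × 37% = ¥1850
  ¥56300 × 48% = ¥27024
  → ¥57134

¥57134 > ¥36624, so the general income tax governs.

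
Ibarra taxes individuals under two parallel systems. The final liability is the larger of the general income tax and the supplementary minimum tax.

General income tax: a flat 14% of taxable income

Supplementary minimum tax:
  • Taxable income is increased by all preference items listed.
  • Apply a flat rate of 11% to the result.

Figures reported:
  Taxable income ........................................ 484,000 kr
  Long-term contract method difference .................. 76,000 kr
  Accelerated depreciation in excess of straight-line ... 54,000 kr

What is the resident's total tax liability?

67,760 kr

Supplementary minimum tax:
  Adjusted income: 484,000 kr + 76,000 kr + 54,000 kr = 614,000 kr
  614,000 kr × 11% = 67,540 kr

General income tax:
  484,000 kr × 14% = 67,760 kr

67,760 kr > 67,540 kr, so the general income tax governs.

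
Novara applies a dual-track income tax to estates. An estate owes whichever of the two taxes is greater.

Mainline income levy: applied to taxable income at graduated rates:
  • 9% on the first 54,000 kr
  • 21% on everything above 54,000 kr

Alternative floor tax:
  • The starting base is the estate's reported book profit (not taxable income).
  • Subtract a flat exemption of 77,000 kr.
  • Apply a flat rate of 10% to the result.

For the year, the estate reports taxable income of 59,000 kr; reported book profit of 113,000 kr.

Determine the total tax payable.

5,910 kr

Alternative floor tax:
  Base (reported book profit): 113,000 kr
  Less exemption 77,000 kr → base 36,000 kr
  36,000 kr × 10% = 3,600 kr

Mainline income levy:
  54,000 kr × 9% = 4,860 kr
  5,000 kr × 21% = 1,050 kr
  → 5,910 kr

5,910 kr > 3,600 kr, so the mainline income levy governs.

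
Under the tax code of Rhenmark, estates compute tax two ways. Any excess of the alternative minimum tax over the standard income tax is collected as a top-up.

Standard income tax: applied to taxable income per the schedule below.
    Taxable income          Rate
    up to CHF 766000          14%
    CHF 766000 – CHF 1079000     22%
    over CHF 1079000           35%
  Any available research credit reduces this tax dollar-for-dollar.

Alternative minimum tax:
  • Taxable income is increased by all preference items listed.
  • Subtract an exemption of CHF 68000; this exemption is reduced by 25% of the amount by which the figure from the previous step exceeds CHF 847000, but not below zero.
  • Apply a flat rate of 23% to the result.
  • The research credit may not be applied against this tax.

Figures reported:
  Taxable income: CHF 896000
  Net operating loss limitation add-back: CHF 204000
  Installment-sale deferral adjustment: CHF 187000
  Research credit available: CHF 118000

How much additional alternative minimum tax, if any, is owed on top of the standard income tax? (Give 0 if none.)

Alternative minimum tax:
  Adjusted income: CHF 896000 + CHF 204000 + CHF 187000 = CHF 1287000
  Exemption: 25% × (CHF 1287000 − CHF 847000) = CHF 110000 ≥ CHF 68000, so the exemption is fully phased out
  Base: CHF 1287000 − CHF 0 = CHF 1287000
  CHF 1287000 × 23% = CHF 296010

Standard income tax:
  CHF 766000 × 14% = CHF 107240
  CHF 130000 × 22% = CHF 28600
  → CHF 135840
  Less research credit CHF 118000 → CHF 17840

Excess of alternative minimum tax over standard income tax: CHF 296010 − CHF 17840 = CHF 278170.

CHF 278170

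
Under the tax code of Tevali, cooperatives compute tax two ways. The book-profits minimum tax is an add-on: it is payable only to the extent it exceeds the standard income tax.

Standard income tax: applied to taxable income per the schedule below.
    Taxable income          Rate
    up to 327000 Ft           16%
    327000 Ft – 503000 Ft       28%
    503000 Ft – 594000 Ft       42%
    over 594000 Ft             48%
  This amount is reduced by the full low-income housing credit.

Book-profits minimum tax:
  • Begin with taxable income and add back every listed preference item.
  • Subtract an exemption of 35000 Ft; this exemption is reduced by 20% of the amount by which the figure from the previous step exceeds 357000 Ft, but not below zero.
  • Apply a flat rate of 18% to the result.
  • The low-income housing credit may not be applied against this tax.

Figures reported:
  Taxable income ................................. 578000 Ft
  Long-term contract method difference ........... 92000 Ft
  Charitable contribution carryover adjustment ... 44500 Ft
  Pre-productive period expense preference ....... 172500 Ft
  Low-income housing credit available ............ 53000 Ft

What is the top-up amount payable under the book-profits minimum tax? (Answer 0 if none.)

79560 Ft

Standard income tax:
  327000 Ft × 16% = 52320 Ft
  176000 Ft × 28% = 49280 Ft
  75000 Ft × 42% = 31500 Ft
  → 133100 Ft
  Less low-income housing credit 53000 Ft → 80100 Ft

Book-profits minimum tax:
  Adjusted income: 578000 Ft + 92000 Ft + 44500 Ft + 172500 Ft = 887000 Ft
  Exemption: 20% × (887000 Ft − 357000 Ft) = 106000 Ft ≥ 35000 Ft, so the exemption is fully phased out
  Base: 887000 Ft − 0 Ft = 887000 Ft
  887000 Ft × 18% = 159660 Ft

Excess of book-profits minimum tax over standard income tax: 159660 Ft − 80100 Ft = 79560 Ft.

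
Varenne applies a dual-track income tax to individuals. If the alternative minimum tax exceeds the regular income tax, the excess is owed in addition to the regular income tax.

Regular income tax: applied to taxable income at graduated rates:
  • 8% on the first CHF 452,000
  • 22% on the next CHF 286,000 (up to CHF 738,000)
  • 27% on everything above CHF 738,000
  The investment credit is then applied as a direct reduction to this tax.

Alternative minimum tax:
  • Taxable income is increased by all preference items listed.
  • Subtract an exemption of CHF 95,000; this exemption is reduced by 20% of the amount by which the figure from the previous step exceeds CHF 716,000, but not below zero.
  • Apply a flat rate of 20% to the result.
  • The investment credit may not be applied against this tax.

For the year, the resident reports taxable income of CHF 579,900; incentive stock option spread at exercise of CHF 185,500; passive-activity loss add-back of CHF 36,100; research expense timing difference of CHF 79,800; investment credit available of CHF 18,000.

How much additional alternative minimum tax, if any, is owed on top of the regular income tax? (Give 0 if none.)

CHF 117,574

Regular income tax:
  CHF 452,000 × 8% = CHF 36,160
  CHF 127,900 × 22% = CHF 28,138
  → CHF 64,298
  Less investment credit CHF 18,000 → CHF 46,298

Alternative minimum tax:
  Adjusted income: CHF 579,900 + CHF 185,500 + CHF 36,100 + CHF 79,800 = CHF 881,300
  Exemption: CHF 95,000 − 20% × (CHF 881,300 − CHF 716,000) = CHF 95,000 − CHF 33,060 = CHF 61,940
  Base: CHF 881,300 − CHF 61,940 = CHF 819,360
  CHF 819,360 × 20% = CHF 163,872

Excess of alternative minimum tax over regular income tax: CHF 163,872 − CHF 46,298 = CHF 117,574.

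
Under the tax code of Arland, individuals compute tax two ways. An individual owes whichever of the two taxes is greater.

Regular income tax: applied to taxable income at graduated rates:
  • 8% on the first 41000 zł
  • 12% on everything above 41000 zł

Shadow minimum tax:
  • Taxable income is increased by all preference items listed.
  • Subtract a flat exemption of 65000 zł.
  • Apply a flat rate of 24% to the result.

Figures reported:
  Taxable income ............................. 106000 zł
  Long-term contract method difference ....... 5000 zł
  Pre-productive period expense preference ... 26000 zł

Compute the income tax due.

17280 zł

Regular income tax:
  41000 zł × 8% = 3280 zł
  65000 zł × 12% = 7800 zł
  → 11080 zł

Shadow minimum tax:
  Adjusted income: 106000 zł + 5000 zł + 26000 zł = 137000 zł
  Less exemption 65000 zł → base 72000 zł
  72000 zł × 24% = 17280 zł

17280 zł > 11080 zł, so the shadow minimum tax is the binding amount.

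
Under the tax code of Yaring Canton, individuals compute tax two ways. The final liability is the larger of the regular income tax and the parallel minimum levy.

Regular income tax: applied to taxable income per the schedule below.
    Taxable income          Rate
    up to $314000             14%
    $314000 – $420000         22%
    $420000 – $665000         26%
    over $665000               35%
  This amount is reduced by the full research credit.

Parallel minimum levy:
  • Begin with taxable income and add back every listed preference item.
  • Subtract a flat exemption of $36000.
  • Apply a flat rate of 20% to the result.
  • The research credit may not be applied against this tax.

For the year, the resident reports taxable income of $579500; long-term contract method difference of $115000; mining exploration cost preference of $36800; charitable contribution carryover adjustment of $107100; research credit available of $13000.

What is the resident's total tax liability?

$160480

Regular income tax:
  $314000 × 14% = $43960
  $106000 × 22% = $23320
  $159500 × 26% = $41470
  → $108750
  Less research credit $13000 → $95750

Parallel minimum levy:
  Adjusted income: $579500 + $115000 + $36800 + $107100 = $838400
  Less exemption $36000 → base $802400
  $802400 × 20% = $160480

$160480 > $95750, so the parallel minimum levy is the binding amount.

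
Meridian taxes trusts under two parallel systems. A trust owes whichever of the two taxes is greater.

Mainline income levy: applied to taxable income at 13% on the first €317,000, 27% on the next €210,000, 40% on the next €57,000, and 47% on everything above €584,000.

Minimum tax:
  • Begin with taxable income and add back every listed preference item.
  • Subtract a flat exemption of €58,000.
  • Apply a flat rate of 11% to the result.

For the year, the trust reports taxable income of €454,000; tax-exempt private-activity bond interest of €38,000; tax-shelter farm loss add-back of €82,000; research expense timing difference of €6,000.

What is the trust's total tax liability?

Minimum tax:
  Adjusted income: €454,000 + €38,000 + €82,000 + €6,000 = €580,000
  Less exemption €58,000 → base €522,000
  €522,000 × 11% = €57,420

Mainline income levy:
  €317,000 × 13% = €41,210
  €137,000 × 27% = €36,990
  → €78,200

€78,200 > €57,420, so the mainline income levy governs.

€78,200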